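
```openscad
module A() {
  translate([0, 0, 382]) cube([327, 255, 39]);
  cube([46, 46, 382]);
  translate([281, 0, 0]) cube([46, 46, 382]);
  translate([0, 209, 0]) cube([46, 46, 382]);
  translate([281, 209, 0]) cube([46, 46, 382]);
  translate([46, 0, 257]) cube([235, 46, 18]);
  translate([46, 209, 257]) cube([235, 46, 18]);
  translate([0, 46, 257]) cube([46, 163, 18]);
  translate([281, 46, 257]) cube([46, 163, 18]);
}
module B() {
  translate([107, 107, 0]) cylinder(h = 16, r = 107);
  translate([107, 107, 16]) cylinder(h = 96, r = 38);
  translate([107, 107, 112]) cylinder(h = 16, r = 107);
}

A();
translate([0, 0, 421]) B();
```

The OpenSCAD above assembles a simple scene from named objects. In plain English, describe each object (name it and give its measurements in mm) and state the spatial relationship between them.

A is a simple wooden stool: a rectangular seat 327 mm (x) by 255 mm (y), 39 mm thick, top face at z = 421 mm, on four square legs, each 46×46 mm in cross-section. The legs rest on z = 0, each flush with a corner of the seat. Four stretchers, 46 mm wide and 18 mm tall, connect adjacent legs with their undersides at z = 257 mm, each running between the inner faces of the legs it joins and aligned with the legs' outer faces on the other axis.

B is a spool: two coaxial disc flanges of radius 107 mm and thickness 16 mm, joined by a core cylinder of radius 38 mm and height 96 mm. The lower flange rests on z = 0 and the three cylinders share a vertical axis.

The spool is on top of the stool.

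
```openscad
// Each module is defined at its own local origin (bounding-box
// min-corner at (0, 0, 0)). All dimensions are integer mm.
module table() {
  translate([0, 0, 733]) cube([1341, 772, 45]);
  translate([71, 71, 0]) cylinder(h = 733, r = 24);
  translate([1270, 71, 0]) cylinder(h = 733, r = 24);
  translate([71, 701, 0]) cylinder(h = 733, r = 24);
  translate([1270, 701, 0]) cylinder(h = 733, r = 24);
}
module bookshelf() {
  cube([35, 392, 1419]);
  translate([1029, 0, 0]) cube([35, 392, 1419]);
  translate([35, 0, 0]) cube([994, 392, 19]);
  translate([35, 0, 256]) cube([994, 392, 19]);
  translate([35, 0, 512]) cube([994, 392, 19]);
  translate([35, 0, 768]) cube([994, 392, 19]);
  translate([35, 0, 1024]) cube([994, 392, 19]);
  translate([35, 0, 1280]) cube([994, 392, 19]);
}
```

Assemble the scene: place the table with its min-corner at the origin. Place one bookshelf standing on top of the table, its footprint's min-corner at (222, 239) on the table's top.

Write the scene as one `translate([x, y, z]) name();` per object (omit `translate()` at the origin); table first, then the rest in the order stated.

table();
translate([222, 239, 778]) bookshelf();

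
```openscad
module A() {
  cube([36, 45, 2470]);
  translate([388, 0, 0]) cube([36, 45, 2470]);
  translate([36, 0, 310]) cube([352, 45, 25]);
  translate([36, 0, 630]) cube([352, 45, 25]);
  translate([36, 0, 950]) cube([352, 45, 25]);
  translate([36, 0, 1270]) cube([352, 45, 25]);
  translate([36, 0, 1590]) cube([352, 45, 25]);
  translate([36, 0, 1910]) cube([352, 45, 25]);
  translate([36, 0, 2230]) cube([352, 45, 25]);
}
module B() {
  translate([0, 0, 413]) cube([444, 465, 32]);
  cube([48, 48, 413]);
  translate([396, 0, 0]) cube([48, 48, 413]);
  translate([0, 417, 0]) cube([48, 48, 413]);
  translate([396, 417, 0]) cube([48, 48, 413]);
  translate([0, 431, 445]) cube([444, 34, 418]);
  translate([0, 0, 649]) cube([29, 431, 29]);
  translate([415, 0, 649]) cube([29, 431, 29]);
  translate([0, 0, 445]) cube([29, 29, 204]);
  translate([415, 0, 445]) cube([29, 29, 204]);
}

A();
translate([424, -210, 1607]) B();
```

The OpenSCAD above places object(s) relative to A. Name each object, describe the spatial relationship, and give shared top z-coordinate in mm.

A is a ladder. B is a chair. The chair is beside the ladder with their tops flush at z = 2470. The shared top z-coordinate is 2470 mm.

Both tops at z = 2470 mm.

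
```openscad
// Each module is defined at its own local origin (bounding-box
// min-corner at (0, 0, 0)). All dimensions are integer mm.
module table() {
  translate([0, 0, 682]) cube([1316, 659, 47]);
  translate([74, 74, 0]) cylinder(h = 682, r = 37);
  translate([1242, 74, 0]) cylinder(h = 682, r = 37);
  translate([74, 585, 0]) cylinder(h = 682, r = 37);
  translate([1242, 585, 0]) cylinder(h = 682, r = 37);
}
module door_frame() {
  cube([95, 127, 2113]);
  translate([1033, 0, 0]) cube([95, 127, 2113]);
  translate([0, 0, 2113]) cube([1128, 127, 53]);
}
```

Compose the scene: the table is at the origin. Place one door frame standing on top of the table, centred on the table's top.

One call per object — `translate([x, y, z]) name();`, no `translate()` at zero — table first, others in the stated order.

table();
translate([94, 266, 729]) door_frame();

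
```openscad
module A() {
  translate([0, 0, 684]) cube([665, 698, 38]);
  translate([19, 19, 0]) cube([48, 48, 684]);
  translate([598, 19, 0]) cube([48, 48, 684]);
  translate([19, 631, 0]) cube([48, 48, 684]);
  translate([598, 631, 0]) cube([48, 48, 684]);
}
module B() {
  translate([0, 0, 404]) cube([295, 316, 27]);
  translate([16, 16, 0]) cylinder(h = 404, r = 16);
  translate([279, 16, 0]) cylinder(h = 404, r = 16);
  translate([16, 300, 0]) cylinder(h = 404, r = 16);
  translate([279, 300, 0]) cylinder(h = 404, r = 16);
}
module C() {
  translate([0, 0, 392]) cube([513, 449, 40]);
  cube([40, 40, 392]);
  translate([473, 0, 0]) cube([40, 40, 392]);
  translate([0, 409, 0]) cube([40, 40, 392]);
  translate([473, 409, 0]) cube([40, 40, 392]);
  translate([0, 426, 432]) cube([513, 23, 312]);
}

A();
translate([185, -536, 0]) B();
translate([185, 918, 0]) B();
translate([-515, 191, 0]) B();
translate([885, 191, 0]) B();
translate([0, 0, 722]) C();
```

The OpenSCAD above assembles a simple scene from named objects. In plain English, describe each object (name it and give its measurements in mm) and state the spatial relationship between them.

A is a rectangular dining table. The top is 665×698×38 mm with its upper surface at z = 722 mm. It stands on four 48×48 mm square legs, each inset 19 mm from the nearest pair of top edges, running from the floor to the underside of the top.

B is a four-legged stool. The seat is 295×316 mm, 27 mm thick, top at z = 431 mm. It stands on four round legs, each 32 mm in diameter, from z = 0 to the seat underside, each leg's axis is inset half a diameter from the nearest pair of seat edges (so the leg's bounding box is flush with the corner).

C is a chair: 513×449 mm seat, 40 mm thick, top at z = 432 mm, on four 40 mm square corner legs flush with the seat edges. A 23 mm thick backrest slab spans the full seat width, extending 312 mm above the seat top, its back face flush with the seat's +y edge.

Four stools sit around the table at the −y, +y, −x, +x sides. The chair is on top of the table.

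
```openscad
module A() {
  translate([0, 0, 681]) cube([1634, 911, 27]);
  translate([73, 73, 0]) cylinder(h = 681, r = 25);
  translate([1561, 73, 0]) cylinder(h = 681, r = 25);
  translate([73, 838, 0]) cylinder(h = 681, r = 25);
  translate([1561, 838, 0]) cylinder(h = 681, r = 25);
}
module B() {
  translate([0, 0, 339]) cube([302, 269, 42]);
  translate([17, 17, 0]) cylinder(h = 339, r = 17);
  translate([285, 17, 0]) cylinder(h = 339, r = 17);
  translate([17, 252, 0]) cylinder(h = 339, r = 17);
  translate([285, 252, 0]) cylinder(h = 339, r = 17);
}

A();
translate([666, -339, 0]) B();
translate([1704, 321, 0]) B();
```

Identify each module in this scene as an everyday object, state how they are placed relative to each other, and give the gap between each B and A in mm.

Each stool's nearest face is 70 mm from the table's bounding box.

A is a table. B is a stool. Two stools sit around the table at the −y, +x sides. The gap between each stool and the table is 70 mm.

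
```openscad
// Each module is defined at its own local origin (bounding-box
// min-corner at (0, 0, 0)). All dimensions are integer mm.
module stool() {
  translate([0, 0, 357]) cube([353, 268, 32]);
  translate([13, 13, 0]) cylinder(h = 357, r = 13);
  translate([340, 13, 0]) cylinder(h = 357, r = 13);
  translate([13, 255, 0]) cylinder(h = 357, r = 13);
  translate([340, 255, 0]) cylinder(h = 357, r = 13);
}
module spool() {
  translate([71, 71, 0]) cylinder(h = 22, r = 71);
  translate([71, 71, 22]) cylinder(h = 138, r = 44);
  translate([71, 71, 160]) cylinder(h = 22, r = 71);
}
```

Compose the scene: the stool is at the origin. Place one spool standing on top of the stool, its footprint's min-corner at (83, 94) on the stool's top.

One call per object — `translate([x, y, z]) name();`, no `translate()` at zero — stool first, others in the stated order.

stool();
translate([83, 94, 389]) spool();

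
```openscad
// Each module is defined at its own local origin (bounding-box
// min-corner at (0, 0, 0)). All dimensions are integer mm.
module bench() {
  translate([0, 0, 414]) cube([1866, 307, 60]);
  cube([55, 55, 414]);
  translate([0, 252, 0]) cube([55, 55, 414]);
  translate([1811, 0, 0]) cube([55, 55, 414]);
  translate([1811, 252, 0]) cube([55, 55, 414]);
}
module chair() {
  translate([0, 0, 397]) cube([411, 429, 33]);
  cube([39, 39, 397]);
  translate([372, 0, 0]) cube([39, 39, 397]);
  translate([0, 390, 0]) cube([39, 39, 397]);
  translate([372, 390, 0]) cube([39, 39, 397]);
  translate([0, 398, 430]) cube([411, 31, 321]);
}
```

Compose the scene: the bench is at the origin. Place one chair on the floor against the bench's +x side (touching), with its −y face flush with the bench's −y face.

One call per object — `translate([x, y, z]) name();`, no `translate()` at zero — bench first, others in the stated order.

bench();
translate([1866, 0, 0]) chair();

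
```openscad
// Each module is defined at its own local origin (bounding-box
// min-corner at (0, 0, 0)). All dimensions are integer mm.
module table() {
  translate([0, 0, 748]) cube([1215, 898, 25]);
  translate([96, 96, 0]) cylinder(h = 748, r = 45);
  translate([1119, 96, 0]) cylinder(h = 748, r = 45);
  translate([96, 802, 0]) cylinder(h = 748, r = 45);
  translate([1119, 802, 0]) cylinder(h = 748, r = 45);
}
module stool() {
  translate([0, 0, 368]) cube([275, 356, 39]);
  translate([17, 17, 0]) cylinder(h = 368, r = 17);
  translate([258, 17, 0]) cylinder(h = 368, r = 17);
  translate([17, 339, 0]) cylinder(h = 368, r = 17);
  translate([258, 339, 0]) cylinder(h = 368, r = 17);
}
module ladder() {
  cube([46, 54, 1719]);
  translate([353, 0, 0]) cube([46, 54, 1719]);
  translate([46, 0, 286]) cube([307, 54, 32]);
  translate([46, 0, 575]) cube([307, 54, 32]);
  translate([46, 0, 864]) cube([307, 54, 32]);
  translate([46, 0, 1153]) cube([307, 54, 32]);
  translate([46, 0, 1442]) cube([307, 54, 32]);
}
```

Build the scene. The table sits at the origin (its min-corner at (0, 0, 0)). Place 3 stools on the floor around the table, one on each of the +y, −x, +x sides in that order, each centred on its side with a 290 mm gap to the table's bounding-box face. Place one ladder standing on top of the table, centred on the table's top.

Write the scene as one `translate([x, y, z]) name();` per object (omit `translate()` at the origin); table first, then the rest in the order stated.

table();
translate([470, 1188, 0]) stool();
translate([-565, 271, 0]) stool();
translate([1505, 271, 0]) stool();
translate([408, 422, 773]) ladder();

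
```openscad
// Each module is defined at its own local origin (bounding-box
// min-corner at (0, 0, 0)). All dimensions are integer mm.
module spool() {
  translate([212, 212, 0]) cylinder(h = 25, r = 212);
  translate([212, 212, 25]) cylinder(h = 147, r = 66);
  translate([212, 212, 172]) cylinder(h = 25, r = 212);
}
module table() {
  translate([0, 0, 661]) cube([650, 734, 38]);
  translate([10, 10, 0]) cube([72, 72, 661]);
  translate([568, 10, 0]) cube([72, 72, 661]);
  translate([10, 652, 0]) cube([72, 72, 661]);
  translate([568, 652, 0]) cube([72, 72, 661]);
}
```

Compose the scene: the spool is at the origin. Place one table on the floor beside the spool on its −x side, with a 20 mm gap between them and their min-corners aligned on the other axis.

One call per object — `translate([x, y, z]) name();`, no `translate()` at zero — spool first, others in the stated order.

spool();
translate([-670, 0, 0]) table();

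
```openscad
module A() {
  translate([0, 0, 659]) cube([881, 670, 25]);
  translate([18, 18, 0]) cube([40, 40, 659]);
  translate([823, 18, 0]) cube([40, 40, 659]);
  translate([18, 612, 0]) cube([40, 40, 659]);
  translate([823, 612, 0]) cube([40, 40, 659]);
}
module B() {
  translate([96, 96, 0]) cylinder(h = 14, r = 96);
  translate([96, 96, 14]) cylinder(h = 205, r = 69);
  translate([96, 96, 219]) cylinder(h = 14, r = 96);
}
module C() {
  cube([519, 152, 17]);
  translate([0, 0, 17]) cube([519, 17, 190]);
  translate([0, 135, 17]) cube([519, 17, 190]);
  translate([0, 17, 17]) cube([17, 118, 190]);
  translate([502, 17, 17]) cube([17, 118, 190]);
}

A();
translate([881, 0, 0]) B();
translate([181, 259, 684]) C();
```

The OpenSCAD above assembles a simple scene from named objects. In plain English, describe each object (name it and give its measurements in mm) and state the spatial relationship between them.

A is a table: top 881 mm (x) × 670 mm (y), 25 mm thick, upper face at z = 684 mm, on four 40×40 mm square legs, each inset 18 mm from the nearest pair of top edges, running from z = 0 to the bottom of the top.

B is a spool: two coaxial disc flanges of radius 96 mm and thickness 14 mm, joined by a core cylinder of radius 69 mm and height 205 mm. The lower flange rests on z = 0 and the three cylinders share a vertical axis.

C is an open-topped rectangular box: outside dimensions 519×152×207 mm, with a uniform wall and base thickness of 17 mm. The base is a full 519×152 slab on the floor; four walls sit on top of the base. The front and back walls (the −y and +y sides) span the full width; the two side walls fit between them.

The spool is against the table's +x side, with their −y faces flush. The open box is on top of the table, centred.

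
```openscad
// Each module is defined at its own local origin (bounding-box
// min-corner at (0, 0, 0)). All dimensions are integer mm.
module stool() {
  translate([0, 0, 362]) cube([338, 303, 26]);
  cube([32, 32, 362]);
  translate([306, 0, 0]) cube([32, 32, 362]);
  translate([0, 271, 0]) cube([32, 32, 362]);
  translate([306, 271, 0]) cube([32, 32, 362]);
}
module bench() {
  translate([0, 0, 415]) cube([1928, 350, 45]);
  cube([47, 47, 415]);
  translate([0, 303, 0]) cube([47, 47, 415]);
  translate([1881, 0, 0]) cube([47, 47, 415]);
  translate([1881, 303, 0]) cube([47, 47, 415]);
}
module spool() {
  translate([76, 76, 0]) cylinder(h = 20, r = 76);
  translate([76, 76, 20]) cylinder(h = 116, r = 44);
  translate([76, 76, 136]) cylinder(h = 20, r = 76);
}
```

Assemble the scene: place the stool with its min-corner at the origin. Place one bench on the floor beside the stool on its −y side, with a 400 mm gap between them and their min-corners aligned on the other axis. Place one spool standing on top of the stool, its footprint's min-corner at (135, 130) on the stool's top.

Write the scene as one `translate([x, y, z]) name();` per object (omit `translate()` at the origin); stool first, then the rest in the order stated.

stool();
translate([0, -750, 0]) bench();
translate([135, 130, 388]) spool();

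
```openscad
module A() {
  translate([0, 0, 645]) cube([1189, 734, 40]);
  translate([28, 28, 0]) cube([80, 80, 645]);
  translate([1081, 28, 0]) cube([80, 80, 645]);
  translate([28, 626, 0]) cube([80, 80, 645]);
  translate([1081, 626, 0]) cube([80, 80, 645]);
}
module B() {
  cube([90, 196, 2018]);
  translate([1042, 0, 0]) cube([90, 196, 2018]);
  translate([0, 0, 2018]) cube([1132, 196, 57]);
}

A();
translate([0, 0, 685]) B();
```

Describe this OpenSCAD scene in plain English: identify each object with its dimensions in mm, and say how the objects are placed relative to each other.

A is a table with a 1189×734 mm rectangular top, 40 mm thick, top surface at z = 685 mm, supported by four 80×80 mm square legs, each inset 28 mm from the nearest pair of top edges, running from the floor.

B is a rectangular door frame: two vertical jambs of 90×196 mm section, 2018 mm tall, with a clear opening 952 mm wide between their inner faces. A header 57 mm tall and 196 mm deep lies on top of the jambs and spans the full outside width.

The door frame is on top of the table.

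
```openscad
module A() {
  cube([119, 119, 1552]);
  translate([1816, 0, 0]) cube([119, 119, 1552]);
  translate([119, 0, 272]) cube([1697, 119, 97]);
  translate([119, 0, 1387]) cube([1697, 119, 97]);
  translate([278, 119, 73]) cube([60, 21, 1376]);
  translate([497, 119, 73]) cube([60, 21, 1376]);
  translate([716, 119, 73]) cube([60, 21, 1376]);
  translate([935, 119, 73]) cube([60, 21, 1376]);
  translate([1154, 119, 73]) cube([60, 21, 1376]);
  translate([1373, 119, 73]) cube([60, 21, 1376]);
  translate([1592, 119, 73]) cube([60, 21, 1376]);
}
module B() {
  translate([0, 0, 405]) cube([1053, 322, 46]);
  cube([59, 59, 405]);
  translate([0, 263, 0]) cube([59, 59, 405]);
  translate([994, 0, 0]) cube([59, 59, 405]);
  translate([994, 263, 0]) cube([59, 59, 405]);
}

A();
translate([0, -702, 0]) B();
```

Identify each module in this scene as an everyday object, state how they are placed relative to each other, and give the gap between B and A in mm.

A is a fence section. B is a bench. The bench is on the floor beside the fence section on its −y side. The gap between the bench and the fence section is 380 mm.

The bench's nearest face is 380 mm from the fence section's −y face.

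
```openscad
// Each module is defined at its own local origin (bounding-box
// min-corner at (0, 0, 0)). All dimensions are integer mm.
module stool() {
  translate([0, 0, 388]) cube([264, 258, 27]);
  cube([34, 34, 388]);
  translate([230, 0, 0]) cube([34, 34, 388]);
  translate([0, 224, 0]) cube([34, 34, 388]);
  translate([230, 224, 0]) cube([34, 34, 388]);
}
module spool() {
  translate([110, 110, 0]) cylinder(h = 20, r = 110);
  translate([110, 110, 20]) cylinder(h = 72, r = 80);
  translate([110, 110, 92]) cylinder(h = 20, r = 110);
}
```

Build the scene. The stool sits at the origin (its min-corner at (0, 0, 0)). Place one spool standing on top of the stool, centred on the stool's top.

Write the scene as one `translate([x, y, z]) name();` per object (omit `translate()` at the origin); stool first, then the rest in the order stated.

stool();
translate([22, 19, 415]) spool();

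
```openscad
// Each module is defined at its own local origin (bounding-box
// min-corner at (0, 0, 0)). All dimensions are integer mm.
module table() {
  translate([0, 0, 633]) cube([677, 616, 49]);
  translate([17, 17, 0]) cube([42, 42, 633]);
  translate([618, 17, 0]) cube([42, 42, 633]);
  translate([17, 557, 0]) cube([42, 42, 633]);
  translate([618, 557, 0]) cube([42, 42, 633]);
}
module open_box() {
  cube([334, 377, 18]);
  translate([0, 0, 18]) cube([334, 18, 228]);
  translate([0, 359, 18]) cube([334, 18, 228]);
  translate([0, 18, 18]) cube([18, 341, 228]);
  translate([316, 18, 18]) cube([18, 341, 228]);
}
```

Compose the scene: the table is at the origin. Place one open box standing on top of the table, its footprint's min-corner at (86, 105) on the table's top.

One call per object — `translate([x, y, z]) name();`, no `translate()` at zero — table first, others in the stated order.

table();
translate([86, 105, 682]) open_box();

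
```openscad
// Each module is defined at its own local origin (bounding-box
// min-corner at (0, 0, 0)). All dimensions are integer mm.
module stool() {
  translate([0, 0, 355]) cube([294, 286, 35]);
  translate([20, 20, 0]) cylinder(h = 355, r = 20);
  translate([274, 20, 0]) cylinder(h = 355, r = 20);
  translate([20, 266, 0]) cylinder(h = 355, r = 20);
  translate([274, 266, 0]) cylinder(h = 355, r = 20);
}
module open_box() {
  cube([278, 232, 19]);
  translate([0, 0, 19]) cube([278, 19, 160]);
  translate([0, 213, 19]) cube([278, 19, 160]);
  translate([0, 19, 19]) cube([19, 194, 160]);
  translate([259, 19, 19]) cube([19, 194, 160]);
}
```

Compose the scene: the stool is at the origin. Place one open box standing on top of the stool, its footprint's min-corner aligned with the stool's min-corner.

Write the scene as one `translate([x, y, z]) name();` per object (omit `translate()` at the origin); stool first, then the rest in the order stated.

stool();
translate([0, 0, 390]) open_box();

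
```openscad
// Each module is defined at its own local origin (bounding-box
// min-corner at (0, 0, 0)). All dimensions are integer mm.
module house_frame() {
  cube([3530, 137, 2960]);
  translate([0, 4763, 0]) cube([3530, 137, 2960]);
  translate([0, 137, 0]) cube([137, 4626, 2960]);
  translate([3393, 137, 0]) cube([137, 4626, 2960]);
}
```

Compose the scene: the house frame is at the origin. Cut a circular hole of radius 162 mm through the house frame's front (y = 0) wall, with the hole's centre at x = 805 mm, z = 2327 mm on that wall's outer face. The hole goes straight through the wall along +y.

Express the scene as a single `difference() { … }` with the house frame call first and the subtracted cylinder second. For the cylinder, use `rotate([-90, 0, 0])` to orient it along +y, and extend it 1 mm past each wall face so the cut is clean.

difference() {
  house_frame();
  translate([805, -1, 2327]) rotate([-90, 0, 0]) cylinder(h = 139, r = 162);
}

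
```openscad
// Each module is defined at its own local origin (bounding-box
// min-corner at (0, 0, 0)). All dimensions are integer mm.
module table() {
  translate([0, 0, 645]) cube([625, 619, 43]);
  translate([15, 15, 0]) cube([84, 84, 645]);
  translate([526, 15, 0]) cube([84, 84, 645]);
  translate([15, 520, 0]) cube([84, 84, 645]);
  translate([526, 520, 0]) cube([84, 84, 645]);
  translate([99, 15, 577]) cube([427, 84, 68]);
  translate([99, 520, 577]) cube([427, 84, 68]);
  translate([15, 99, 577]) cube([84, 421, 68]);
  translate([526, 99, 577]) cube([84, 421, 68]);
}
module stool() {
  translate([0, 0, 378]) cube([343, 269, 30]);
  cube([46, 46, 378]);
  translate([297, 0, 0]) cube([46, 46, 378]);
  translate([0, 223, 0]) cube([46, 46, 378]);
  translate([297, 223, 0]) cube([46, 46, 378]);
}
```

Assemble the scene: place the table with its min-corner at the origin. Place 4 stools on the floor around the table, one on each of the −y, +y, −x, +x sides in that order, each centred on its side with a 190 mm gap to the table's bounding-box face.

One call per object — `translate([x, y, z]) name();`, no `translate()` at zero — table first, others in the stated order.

table();
translate([141, -459, 0]) stool();
translate([141, 809, 0]) stool();
translate([-533, 175, 0]) stool();
translate([815, 175, 0]) stool();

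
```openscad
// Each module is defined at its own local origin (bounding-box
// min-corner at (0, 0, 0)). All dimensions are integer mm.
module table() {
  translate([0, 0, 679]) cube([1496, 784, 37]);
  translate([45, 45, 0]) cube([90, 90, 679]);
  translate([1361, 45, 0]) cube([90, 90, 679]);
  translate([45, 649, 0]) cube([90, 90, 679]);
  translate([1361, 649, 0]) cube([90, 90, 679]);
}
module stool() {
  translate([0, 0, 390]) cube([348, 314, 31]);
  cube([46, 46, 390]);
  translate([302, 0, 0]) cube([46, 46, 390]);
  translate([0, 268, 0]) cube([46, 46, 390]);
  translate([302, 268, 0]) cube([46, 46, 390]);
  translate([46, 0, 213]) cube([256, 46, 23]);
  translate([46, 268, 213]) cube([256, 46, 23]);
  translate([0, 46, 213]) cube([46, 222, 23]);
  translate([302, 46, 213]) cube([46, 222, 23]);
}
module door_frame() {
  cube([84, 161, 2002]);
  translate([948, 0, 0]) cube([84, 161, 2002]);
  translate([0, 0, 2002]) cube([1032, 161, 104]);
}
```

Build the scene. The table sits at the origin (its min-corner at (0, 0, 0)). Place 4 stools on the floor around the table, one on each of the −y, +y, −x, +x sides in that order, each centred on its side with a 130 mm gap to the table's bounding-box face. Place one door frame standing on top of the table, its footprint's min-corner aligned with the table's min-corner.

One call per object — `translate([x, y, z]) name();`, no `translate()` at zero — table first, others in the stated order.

table();
translate([574, -444, 0]) stool();
translate([574, 914, 0]) stool();
translate([-478, 235, 0]) stool();
translate([1626, 235, 0]) stool();
translate([0, 0, 716]) door_frame();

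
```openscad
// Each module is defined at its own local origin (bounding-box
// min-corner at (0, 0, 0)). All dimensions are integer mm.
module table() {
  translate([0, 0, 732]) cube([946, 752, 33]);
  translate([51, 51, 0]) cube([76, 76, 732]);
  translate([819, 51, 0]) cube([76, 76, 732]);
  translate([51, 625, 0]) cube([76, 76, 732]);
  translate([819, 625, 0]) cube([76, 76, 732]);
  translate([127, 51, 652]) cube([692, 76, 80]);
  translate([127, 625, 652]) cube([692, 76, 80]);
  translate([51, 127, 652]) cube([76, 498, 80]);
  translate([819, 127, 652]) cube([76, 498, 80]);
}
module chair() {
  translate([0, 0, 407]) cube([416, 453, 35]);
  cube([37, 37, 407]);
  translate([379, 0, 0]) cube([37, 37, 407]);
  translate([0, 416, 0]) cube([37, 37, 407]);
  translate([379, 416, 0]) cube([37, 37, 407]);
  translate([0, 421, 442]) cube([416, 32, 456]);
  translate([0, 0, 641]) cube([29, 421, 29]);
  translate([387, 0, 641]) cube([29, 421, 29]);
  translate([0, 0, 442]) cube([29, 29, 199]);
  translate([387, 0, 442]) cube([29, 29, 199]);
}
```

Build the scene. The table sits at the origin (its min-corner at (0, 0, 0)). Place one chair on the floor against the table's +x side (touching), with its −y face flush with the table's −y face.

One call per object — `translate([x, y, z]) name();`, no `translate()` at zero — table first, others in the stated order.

table();
translate([946, 0, 0]) chair();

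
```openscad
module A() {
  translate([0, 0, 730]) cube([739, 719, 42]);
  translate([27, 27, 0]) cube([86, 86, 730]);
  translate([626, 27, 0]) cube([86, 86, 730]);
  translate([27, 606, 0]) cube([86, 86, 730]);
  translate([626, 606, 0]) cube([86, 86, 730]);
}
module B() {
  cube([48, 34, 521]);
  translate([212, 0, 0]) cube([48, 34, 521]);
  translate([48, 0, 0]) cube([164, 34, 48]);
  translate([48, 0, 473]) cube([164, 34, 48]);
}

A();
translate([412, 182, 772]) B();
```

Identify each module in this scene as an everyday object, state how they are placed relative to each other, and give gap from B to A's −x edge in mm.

A is a table. B is a picture frame. The picture frame is on top of the table. The gap from the picture frame to the table's −x edge is 412 mm.

The picture frame's min-x is at 412; the table's min-x is 0; gap = 412 mm.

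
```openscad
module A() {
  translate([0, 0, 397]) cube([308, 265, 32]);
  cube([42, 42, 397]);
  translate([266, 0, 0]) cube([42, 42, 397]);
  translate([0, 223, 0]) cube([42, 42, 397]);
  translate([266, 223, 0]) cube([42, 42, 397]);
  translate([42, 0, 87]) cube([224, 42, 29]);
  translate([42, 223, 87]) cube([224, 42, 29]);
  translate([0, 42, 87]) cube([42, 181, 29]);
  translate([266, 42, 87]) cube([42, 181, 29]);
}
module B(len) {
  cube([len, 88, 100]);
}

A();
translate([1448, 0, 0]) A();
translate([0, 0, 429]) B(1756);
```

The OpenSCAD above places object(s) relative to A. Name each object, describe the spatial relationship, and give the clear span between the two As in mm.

Second stool starts at x = 1448; first ends at x = 308; clear span = 1448 − 308 = 1140 mm.

A is a stool. B is a beam. A beam spans the tops of two stools. The clear span between the two stools is 1140 mm.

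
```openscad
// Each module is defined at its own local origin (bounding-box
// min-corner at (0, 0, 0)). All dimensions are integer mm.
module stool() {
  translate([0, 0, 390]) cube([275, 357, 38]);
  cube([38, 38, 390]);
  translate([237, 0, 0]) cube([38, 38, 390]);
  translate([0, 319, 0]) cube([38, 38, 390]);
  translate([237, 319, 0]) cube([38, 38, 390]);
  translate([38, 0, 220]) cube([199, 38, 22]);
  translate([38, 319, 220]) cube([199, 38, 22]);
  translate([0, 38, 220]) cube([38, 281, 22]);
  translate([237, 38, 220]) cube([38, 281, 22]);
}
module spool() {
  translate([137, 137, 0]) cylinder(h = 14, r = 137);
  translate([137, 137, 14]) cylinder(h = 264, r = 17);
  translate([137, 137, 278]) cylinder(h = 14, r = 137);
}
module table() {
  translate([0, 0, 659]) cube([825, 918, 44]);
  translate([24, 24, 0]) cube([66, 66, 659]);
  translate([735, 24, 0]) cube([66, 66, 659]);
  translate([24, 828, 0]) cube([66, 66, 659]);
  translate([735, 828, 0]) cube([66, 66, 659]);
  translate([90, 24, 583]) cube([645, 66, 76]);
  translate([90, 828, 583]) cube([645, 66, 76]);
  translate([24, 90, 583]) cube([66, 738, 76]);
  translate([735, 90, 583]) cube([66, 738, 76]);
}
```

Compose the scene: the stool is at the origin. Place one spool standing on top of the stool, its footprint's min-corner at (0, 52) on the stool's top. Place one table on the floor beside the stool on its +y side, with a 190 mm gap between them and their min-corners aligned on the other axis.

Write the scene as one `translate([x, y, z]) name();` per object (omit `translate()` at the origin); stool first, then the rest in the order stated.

stool();
translate([0, 52, 428]) spool();
translate([0, 547, 0]) table();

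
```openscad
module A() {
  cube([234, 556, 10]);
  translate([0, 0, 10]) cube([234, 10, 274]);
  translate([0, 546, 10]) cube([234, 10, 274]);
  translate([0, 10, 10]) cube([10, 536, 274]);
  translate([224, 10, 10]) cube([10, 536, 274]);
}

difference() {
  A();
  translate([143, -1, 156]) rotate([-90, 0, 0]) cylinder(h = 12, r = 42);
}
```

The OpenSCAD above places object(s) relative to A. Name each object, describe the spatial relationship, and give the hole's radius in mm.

The subtracted cylinder has r = 42 mm.

A is an open box. The open box has a circular hole through its front wall. The hole's radius is 42 mm.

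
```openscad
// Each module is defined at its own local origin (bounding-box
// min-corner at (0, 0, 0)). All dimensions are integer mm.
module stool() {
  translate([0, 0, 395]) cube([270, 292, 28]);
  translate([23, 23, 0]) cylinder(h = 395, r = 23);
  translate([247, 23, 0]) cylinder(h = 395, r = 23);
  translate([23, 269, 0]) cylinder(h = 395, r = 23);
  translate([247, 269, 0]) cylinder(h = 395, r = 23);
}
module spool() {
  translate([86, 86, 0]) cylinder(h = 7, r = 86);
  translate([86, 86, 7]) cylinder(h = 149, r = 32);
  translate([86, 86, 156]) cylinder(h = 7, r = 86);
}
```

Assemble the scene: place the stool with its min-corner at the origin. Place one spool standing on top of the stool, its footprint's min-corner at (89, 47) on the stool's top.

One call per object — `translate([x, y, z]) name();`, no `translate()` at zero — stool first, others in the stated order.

stool();
translate([89, 47, 423]) spool();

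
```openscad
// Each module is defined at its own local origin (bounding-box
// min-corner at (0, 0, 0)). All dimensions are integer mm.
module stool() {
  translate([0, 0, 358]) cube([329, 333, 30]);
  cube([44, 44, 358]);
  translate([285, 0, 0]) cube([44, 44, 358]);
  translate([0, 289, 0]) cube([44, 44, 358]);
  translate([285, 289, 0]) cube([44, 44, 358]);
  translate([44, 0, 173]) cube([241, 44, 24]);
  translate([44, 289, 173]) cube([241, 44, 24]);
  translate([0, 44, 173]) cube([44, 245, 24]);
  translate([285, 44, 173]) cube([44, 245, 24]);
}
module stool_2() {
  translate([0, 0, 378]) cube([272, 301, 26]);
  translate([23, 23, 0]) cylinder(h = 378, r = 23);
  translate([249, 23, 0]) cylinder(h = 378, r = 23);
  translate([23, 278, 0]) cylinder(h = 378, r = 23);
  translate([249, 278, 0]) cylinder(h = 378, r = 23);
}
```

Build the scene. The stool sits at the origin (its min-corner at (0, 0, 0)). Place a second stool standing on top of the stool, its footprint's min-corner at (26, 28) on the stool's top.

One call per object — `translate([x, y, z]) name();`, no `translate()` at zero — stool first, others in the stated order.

stool();
translate([26, 28, 388]) stool_2();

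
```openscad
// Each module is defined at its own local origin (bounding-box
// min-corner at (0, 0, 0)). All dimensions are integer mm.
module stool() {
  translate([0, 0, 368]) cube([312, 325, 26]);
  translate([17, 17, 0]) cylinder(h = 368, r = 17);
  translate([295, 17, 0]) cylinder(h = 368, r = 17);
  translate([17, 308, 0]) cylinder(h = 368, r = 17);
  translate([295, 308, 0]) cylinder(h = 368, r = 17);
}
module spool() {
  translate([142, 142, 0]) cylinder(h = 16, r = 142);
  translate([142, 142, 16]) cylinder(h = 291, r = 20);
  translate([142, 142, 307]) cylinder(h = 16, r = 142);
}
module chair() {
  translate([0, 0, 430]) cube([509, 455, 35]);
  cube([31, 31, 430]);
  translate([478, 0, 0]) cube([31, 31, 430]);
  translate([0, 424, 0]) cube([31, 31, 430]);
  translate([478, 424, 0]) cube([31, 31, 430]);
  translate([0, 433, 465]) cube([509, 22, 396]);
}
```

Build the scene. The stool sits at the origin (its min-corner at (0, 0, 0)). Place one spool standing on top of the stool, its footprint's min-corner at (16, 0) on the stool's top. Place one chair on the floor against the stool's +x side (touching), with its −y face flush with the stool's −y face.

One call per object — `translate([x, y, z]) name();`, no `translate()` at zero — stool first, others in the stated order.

stool();
translate([16, 0, 394]) spool();
translate([312, 0, 0]) chair();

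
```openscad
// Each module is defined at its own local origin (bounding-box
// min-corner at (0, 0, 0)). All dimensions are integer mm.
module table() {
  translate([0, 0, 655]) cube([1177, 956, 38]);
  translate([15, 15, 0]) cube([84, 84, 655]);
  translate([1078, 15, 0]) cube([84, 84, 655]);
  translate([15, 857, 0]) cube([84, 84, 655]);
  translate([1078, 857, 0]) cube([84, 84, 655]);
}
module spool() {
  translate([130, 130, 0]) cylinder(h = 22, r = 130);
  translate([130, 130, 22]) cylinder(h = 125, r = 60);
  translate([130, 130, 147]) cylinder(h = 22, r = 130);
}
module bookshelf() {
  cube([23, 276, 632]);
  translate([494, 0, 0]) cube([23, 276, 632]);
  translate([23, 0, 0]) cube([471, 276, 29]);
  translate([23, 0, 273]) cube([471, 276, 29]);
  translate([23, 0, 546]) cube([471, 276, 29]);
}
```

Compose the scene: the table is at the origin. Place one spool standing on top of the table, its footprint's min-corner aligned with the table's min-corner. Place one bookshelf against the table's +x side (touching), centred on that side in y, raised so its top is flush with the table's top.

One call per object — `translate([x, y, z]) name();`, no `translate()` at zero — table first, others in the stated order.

table();
translate([0, 0, 693]) spool();
translate([1177, 340, 61]) bookshelf();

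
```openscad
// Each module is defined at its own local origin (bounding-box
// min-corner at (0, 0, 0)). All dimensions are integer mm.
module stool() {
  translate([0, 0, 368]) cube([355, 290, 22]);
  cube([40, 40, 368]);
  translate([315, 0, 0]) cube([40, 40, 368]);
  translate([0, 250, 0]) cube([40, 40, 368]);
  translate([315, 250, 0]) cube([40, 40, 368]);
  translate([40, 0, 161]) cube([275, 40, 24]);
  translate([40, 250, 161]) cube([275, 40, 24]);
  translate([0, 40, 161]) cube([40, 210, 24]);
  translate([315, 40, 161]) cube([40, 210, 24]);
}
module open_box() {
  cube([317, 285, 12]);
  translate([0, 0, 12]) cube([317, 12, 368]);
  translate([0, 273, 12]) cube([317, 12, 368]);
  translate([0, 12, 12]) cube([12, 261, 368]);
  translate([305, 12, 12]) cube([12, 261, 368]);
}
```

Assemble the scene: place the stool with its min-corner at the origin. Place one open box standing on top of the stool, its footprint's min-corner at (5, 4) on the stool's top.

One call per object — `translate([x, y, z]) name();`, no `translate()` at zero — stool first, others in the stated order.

stool();
translate([5, 4, 390]) open_box();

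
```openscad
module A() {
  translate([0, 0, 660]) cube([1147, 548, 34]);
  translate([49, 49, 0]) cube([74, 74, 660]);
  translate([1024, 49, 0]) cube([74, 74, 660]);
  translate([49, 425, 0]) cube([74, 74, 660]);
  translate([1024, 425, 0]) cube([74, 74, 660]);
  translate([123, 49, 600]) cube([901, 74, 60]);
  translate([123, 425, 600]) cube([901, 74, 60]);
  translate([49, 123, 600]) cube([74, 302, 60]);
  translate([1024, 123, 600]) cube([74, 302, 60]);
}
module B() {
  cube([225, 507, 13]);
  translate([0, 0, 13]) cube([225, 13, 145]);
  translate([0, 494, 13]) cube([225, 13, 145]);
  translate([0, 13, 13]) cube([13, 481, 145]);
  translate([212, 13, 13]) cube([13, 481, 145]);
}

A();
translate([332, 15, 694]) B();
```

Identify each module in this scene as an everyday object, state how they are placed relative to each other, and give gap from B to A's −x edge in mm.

A is a table. B is an open box. The open box is on top of the table. The gap from the open box to the table's −x edge is 332 mm.

The open box's min-x is at 332; the table's min-x is 0; gap = 332 mm.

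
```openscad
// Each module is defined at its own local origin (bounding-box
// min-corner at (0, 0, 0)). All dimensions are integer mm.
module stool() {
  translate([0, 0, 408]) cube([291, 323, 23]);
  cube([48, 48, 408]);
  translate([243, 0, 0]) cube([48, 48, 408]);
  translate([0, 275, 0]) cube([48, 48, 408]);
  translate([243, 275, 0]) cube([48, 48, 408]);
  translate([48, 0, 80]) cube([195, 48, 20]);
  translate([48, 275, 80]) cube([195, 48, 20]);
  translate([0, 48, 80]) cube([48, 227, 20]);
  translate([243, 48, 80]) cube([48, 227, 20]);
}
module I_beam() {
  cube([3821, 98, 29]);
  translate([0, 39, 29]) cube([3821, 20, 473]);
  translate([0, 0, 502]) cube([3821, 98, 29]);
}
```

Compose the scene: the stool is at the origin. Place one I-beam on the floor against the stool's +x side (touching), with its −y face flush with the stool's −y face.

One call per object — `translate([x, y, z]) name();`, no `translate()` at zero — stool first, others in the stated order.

stool();
translate([291, 0, 0]) I_beam();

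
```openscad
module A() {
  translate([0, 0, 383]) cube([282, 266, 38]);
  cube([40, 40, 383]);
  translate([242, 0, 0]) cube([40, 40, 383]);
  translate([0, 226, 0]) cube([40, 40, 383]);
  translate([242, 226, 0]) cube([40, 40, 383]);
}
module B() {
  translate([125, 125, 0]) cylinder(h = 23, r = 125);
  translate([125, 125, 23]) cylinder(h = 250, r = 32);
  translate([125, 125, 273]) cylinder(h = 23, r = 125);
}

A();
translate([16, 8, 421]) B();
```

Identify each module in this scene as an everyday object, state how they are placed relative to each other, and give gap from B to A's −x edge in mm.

A is a stool. B is a spool. The spool is on top of the stool, centred. The gap from the spool to the stool's −x edge is 16 mm.

The spool's min-x is at 16; the stool's min-x is 0; gap = 16 mm.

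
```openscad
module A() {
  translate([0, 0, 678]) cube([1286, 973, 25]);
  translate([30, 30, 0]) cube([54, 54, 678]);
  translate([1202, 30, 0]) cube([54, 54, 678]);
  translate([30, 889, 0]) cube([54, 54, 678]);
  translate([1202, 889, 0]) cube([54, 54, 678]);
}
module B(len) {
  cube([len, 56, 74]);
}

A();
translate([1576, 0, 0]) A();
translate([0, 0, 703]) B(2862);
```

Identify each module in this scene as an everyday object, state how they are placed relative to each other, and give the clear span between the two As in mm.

Second table starts at x = 1576; first ends at x = 1286; clear span = 1576 − 1286 = 290 mm.

A is a table. B is a beam. A beam spans the tops of two tables. The clear span between the two tables is 290 mm.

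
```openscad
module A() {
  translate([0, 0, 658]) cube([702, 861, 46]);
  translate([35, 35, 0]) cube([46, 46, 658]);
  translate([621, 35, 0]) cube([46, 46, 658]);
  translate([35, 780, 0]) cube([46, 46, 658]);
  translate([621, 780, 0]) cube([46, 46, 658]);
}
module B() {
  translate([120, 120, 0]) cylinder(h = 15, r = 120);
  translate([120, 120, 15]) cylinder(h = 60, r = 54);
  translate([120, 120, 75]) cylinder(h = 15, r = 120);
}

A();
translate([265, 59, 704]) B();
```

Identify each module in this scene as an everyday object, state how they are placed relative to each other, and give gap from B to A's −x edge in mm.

A is a table. B is a spool. The spool is on top of the table. The gap from the spool to the table's −x edge is 265 mm.

The spool's min-x is at 265; the table's min-x is 0; gap = 265 mm.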